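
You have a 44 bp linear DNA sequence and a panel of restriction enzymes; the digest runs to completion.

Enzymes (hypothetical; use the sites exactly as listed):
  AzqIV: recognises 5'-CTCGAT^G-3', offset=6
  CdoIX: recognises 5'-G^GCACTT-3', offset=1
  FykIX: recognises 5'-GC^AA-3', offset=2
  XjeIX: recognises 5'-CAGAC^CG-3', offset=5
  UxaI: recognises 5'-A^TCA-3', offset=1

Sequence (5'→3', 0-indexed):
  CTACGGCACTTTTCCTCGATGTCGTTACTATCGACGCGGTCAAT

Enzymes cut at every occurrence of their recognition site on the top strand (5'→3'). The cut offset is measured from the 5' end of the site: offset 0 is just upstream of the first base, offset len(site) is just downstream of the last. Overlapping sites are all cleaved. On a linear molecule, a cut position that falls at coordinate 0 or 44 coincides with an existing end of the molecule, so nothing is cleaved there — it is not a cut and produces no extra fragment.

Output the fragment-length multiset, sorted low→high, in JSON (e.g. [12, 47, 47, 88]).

Scan for sites:
  AzqIV (CTCGATG, off=6): starts [14] → cuts [20]
  CdoIX (GGCACTT, off=1): starts [4] → cuts [5]
  FykIX (GCAA, off=2): no sites
  XjeIX (CAGACCG, off=5): no sites
  UxaI (ATCA, off=1): no sites

Pooled cuts: [5, 20]

Fragments:
  [0,5): 5 bp
  [5,20): 15 bp
  [20,44): 24 bp

[5,15,24]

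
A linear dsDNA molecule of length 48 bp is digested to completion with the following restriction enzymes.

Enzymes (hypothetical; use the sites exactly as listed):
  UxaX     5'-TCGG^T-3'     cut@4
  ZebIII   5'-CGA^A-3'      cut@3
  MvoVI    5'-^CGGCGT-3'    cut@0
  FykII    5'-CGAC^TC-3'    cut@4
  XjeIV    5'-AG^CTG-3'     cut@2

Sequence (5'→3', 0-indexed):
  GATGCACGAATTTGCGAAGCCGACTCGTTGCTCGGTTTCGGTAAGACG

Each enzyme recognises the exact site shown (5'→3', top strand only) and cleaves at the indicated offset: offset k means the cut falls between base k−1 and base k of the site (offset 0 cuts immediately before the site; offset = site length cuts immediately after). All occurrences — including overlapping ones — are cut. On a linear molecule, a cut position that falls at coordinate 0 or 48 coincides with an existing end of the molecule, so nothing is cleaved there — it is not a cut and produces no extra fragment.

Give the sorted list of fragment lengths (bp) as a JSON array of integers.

Site scan:
  UxaX TCGGT/4: at [31, 37] ⇒ [35, 41]
  ZebIII CGAA/3: at [6, 14] ⇒ [9, 17]
  MvoVI (CGGCGT, off=0): no sites
  FykII CGACTC/4: at [20] ⇒ [24]
  XjeIV (AGCTG, off=2): no sites

All cut coordinates (distinct, sorted): [9, 17, 24, 35, 41]

Fragments:
  [0,9): 9 bp
  [9,17): 8 bp
  [17,24): 7 bp
  [24,35): 11 bp
  [35,41): 6 bp
  [41,48): 7 bp

[6,7,7,8,9,11]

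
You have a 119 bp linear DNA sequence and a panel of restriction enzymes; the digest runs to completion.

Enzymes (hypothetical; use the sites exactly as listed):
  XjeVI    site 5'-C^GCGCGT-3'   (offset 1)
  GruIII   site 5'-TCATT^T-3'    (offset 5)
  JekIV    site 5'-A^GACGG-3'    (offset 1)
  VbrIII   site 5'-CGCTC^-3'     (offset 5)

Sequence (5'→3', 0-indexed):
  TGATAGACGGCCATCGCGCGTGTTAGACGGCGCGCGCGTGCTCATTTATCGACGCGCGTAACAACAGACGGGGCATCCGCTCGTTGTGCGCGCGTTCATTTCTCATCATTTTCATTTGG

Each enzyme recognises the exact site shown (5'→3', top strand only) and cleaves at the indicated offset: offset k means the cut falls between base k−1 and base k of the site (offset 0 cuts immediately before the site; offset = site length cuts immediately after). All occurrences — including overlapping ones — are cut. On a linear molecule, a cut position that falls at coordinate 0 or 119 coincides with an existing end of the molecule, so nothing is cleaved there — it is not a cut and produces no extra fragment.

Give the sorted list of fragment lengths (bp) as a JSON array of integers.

Scan for sites:
  XjeVI (CGCGCGT, off=1): starts [14, 32, 52, 88] → cuts [15, 33, 53, 89]
  GruIII (TCATTT, off=5): starts [41, 95, 105, 111] → cuts [46, 100, 110, 116]
  JekIV (AGACGG, off=1): starts [4, 24, 65] → cuts [5, 25, 66]
  VbrIII (CGCTC, off=5): starts [77] → cuts [82]

Pooled cuts: [5, 15, 25, 33, 46, 53, 66, 82, 89, 100, 110, 116]

Fragment lengths:
  [0,5): 5 bp
  [5,15): 10 bp
  [15,25): 10 bp
  [25,33): 8 bp
  [33,46): 13 bp
  [46,53): 7 bp
  [53,66): 13 bp
  [66,82): 16 bp
  [82,89): 7 bp
  [89,100): 11 bp
  [100,110): 10 bp
  [110,116): 6 bp
  [116,119): 3 bp

[3,5,6,7,7,8,10,10,10,11,13,13,16]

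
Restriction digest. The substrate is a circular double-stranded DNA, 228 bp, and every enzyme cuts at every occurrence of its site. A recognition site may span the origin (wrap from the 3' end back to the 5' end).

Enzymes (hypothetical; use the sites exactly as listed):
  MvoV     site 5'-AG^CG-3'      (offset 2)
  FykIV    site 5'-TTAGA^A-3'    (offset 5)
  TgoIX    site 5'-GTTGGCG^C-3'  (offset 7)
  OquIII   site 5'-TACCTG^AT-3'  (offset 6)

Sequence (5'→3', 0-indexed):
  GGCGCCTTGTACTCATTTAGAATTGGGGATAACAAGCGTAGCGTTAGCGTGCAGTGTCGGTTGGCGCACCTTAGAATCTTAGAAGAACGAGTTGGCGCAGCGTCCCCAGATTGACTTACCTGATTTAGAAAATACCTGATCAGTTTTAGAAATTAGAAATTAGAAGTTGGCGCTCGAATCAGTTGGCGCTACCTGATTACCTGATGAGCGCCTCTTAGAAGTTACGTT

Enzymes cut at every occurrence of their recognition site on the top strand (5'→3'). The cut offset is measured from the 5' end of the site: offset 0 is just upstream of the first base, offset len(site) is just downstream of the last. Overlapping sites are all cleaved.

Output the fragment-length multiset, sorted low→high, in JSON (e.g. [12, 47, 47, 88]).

[3,5,5,6,7,7,7,7,8,8,8,9,9,11,12,13,14,15,16,17,19,22]

Per-enzyme occurrences:
  MvoV AGCG/2: at [34, 39, 45, 98, 206] ⇒ [36, 41, 47, 100, 208]
  FykIV TTAGAA/5: at [16, 70, 78, 124, 145, 152, 159, 214] ⇒ [21, 75, 83, 129, 150, 157, 164, 219]
  TgoIX GTTGGCGC/7: at [59, 90, 165, 181, 225] ⇒ [4, 66, 97, 172, 188]
  OquIII TACCTGAT/6: at [116, 132, 189, 197] ⇒ [122, 138, 195, 203]

Pooled cuts: [4, 21, 36, 41, 47, 66, 75, 83, 97, 100, 122, 129, 138, 150, 157, 164, 172, 188, 195, 203, 208, 219]

Fragments:
  4→21: 17 bp
  21→36: 15 bp
  36→41: 5 bp
  41→47: 6 bp
  47→66: 19 bp
  66→75: 9 bp
  75→83: 8 bp
  83→97: 14 bp
  97→100: 3 bp
  100→122: 22 bp
  122→129: 7 bp
  129→138: 9 bp
  138→150: 12 bp
  150→157: 7 bp
  157→164: 7 bp
  164→172: 8 bp
  172→188: 16 bp
  188→195: 7 bp
  195→203: 8 bp
  203→208: 5 bp
  208→219: 11 bp
  219→4 (wrap): 228-219+4 = 13 bp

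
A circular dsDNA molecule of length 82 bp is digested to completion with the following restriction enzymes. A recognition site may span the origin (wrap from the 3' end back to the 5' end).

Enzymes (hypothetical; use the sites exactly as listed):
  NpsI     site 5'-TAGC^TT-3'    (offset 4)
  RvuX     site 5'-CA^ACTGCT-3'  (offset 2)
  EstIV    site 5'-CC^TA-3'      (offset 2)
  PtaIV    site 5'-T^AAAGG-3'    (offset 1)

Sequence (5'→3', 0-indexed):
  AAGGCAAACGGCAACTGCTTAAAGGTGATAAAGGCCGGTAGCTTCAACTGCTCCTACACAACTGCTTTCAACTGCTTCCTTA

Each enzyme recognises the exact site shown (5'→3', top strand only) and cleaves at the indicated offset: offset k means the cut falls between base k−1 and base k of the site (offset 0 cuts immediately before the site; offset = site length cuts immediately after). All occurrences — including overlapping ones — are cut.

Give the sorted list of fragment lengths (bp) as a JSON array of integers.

Scan for sites:
  NpsI (TAGCTT, off=4): starts [38] → cuts [42]
  RvuX (CAACTGCT, off=2): starts [11, 44, 58, 68] → cuts [13, 46, 60, 70]
  EstIV (CCTA, off=2): starts [52] → cuts [54]
  PtaIV (TAAAGG, off=1): starts [19, 28, 80] → cuts [20, 29, 81]

All cut coordinates (distinct, sorted): [13, 20, 29, 42, 46, 54, 60, 70, 81]

Fragments:
  13→20: 7 bp
  20→29: 9 bp
  29→42: 13 bp
  42→46: 4 bp
  46→54: 8 bp
  54→60: 6 bp
  60→70: 10 bp
  70→81: 11 bp
  81→13 (wrap): 82-81+13 = 14 bp

[4,6,7,8,9,10,11,13,14]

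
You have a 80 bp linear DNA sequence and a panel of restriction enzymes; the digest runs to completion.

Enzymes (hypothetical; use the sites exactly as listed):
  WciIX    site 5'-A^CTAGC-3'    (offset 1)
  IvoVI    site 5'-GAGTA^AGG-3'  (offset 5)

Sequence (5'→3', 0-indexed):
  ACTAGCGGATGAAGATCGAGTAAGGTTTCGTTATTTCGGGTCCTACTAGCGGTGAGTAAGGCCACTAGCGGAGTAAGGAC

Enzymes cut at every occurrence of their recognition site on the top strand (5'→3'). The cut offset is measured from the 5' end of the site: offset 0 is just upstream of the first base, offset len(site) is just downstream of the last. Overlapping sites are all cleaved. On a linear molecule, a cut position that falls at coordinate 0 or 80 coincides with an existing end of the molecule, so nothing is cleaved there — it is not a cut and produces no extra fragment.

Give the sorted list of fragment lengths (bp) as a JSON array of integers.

[1,5,6,11,13,21,23]

Site scan:
  WciIX (ACTAGC, off=1): starts [0, 44, 63] → cuts [1, 45, 64]
  IvoVI (GAGTAAGG, off=5): starts [17, 53, 70] → cuts [22, 58, 75]

All cut coordinates (distinct, sorted): [1, 22, 45, 58, 64, 75]

Fragment lengths:
  [0,1): 1 bp
  [1,22): 21 bp
  [22,45): 23 bp
  [45,58): 13 bp
  [58,64): 6 bp
  [64,75): 11 bp
  [75,80): 5 bp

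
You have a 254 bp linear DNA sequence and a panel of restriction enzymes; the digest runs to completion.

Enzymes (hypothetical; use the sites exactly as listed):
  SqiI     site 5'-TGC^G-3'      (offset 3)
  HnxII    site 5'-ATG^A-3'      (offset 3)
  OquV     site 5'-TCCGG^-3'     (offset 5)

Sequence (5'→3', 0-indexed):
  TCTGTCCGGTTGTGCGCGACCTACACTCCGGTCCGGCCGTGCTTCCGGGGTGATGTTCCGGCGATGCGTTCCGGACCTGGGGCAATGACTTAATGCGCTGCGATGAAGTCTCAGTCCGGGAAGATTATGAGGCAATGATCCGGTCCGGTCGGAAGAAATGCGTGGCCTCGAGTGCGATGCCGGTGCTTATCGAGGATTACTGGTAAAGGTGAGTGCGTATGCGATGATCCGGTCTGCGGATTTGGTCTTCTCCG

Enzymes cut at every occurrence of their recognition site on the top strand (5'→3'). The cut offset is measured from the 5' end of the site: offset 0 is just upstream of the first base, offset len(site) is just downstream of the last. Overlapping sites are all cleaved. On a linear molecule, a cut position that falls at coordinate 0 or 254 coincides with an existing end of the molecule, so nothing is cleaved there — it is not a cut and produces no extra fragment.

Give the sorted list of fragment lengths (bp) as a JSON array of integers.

[4,4,5,5,5,5,6,6,6,6,6,7,8,9,9,10,12,13,13,13,14,14,16,17,41]

Per-enzyme occurrences:
  SqiI TGCG/3: at [12, 64, 93, 98, 158, 172, 213, 219, 234] ⇒ [15, 67, 96, 101, 161, 175, 216, 222, 237]
  HnxII ATGA/3: at [84, 102, 126, 134, 223] ⇒ [87, 105, 129, 137, 226]
  OquV TCCGG/5: at [4, 26, 31, 43, 56, 69, 114, 138, 143, 227] ⇒ [9, 31, 36, 48, 61, 74, 119, 143, 148, 232]

Pooled cuts: [9, 15, 31, 36, 48, 61, 67, 74, 87, 96, 101, 105, 119, 129, 137, 143, 148, 161, 175, 216, 222, 226, 232, 237]

Fragment lengths:
  [0,9): 9 bp
  [9,15): 6 bp
  [15,31): 16 bp
  [31,36): 5 bp
  [36,48): 12 bp
  [48,61): 13 bp
  [61,67): 6 bp
  [67,74): 7 bp
  [74,87): 13 bp
  [87,96): 9 bp
  [96,101): 5 bp
  [101,105): 4 bp
  [105,119): 14 bp
  [119,129): 10 bp
  [129,137): 8 bp
  [137,143): 6 bp
  [143,148): 5 bp
  [148,161): 13 bp
  [161,175): 14 bp
  [175,216): 41 bp
  [216,222): 6 bp
  [222,226): 4 bp
  [226,232): 6 bp
  [232,237): 5 bp
  [237,254): 17 bp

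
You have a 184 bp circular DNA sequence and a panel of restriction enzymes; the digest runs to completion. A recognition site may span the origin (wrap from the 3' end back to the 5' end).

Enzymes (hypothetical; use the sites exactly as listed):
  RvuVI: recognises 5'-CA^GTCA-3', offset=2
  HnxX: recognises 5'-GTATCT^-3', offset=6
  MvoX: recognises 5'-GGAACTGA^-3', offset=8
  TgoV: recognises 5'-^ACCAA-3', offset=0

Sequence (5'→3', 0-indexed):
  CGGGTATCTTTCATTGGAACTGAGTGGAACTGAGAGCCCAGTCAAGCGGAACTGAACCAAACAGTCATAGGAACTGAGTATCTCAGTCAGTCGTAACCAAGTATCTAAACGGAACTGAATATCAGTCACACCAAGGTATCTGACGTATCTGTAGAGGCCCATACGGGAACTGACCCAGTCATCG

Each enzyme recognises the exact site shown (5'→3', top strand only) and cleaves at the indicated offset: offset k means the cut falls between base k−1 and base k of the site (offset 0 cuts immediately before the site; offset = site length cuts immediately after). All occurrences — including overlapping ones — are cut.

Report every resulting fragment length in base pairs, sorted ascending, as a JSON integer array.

Per-enzyme occurrences:
  RvuVI (CAGTCA, off=2): starts [38, 61, 83, 122, 175] → cuts [40, 63, 85, 124, 177]
  HnxX (GTATCT, off=6): starts [3, 77, 100, 135, 144] → cuts [9, 83, 106, 141, 150]
  MvoX (GGAACTGA, off=8): starts [15, 25, 47, 69, 110, 165] → cuts [23, 33, 55, 77, 118, 173]
  TgoV (ACCAA, off=0): starts [55, 95, 129] → cuts [55, 95, 129]

All cut coordinates (distinct, sorted): [9, 23, 33, 40, 55, 63, 77, 83, 85, 95, 106, 118, 124, 129, 141, 150, 173, 177]

Fragments:
  9→23: 14 bp
  23→33: 10 bp
  33→40: 7 bp
  40→55: 15 bp
  55→63: 8 bp
  63→77: 14 bp
  77→83: 6 bp
  83→85: 2 bp
  85→95: 10 bp
  95→106: 11 bp
  106→118: 12 bp
  118→124: 6 bp
  124→129: 5 bp
  129→141: 12 bp
  141→150: 9 bp
  150→173: 23 bp
  173→177: 4 bp
  177→9 (wrap): 184-177+9 = 16 bp

[2,4,5,6,6,7,8,9,10,10,11,12,12,14,14,15,16,23]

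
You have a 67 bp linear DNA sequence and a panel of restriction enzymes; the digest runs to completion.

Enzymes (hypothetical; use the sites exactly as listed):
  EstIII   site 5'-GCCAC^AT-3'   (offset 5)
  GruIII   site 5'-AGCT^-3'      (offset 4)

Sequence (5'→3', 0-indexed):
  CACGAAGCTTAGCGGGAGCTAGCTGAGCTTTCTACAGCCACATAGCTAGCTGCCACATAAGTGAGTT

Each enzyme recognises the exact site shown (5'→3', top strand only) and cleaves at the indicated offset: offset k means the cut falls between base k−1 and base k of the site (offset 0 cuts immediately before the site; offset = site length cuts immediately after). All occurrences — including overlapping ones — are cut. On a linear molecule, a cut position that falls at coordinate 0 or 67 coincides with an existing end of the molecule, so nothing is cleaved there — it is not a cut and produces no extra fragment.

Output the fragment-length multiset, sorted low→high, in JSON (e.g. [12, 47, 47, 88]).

Per-enzyme occurrences:
  EstIII (GCCACAT, off=5): starts [36, 51] → cuts [41, 56]
  GruIII (AGCT, off=4): starts [5, 16, 20, 25, 43, 47] → cuts [9, 20, 24, 29, 47, 51]

All cut coordinates (distinct, sorted): [9, 20, 24, 29, 41, 47, 51, 56]

Fragments:
  [0,9): 9 bp
  [9,20): 11 bp
  [20,24): 4 bp
  [24,29): 5 bp
  [29,41): 12 bp
  [41,47): 6 bp
  [47,51): 4 bp
  [51,56): 5 bp
  [56,67): 11 bp

[4,4,5,5,6,9,11,11,12]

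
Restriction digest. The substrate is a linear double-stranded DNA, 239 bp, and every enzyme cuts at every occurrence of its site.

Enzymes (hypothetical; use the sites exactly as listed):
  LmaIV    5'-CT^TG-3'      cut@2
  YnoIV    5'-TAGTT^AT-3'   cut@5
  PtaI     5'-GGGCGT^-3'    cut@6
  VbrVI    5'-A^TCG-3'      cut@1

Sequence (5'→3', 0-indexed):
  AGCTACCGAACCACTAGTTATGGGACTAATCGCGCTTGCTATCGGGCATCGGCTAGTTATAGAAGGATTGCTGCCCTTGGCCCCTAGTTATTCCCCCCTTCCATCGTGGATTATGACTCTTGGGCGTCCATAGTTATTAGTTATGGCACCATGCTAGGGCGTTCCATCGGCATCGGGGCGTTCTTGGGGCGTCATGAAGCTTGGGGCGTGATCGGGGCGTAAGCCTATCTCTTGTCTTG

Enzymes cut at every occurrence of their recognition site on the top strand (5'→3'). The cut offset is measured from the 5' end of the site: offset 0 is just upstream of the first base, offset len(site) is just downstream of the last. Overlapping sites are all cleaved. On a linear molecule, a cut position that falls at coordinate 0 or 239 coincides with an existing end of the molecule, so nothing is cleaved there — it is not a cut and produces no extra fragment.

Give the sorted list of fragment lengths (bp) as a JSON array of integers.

[2,2,3,4,5,5,6,7,7,7,7,8,8,8,9,9,9,10,10,12,12,14,17,19,19,20]

Site scan:
  LmaIV CTTG/2: at [34, 75, 118, 182, 199, 230, 235] ⇒ [36, 77, 120, 184, 201, 232, 237]
  YnoIV TAGTTAT/5: at [14, 53, 84, 130, 137] ⇒ [19, 58, 89, 135, 142]
  PtaI GGGCGT/6: at [121, 156, 175, 186, 203, 214] ⇒ [127, 162, 181, 192, 209, 220]
  VbrVI ATCG/1: at [28, 40, 47, 102, 165, 171, 210] ⇒ [29, 41, 48, 103, 166, 172, 211]

Pooled cuts: [19, 29, 36, 41, 48, 58, 77, 89, 103, 120, 127, 135, 142, 162, 166, 172, 181, 184, 192, 201, 209, 211, 220, 232, 237]

Fragments:
  [0,19): 19 bp
  [19,29): 10 bp
  [29,36): 7 bp
  [36,41): 5 bp
  [41,48): 7 bp
  [48,58): 10 bp
  [58,77): 19 bp
  [77,89): 12 bp
  [89,103): 14 bp
  [103,120): 17 bp
  [120,127): 7 bp
  [127,135): 8 bp
  [135,142): 7 bp
  [142,162): 20 bp
  [162,166): 4 bp
  [166,172): 6 bp
  [172,181): 9 bp
  [181,184): 3 bp
  [184,192): 8 bp
  [192,201): 9 bp
  [201,209): 8 bp
  [209,211): 2 bp
  [211,220): 9 bp
  [220,232): 12 bp
  [232,237): 5 bp
  [237,239): 2 bp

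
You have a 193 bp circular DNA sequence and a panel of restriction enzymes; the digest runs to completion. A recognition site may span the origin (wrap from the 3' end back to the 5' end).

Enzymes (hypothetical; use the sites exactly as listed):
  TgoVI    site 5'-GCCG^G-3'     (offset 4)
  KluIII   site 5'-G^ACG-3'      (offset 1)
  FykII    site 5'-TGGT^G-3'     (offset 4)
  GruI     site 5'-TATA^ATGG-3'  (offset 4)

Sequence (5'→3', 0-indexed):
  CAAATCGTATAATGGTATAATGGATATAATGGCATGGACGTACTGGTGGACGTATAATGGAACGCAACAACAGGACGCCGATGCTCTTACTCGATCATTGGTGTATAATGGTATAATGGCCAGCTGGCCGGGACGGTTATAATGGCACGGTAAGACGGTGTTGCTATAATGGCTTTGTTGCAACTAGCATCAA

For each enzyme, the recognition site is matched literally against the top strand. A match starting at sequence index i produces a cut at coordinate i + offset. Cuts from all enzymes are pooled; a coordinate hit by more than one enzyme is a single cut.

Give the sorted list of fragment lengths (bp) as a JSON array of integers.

Site scan:
  TgoVI GCCGG/4: at [126] ⇒ [130]
  KluIII GACG/1: at [36, 48, 73, 131, 153] ⇒ [37, 49, 74, 132, 154]
  FykII TGGTG/4: at [43, 98] ⇒ [47, 102]
  GruI TATAATGG/4: at [7, 15, 24, 52, 103, 111, 137, 164] ⇒ [11, 19, 28, 56, 107, 115, 141, 168]

Pooled cuts: [11, 19, 28, 37, 47, 49, 56, 74, 102, 107, 115, 130, 132, 141, 154, 168]

Fragment lengths:
  11→19: 8 bp
  19→28: 9 bp
  28→37: 9 bp
  37→47: 10 bp
  47→49: 2 bp
  49→56: 7 bp
  56→74: 18 bp
  74→102: 28 bp
  102→107: 5 bp
  107→115: 8 bp
  115→130: 15 bp
  130→132: 2 bp
  132→141: 9 bp
  141→154: 13 bp
  154→168: 14 bp
  168→11 (wrap): 193-168+11 = 36 bp

[2,2,5,7,8,8,9,9,9,10,13,14,15,18,28,36]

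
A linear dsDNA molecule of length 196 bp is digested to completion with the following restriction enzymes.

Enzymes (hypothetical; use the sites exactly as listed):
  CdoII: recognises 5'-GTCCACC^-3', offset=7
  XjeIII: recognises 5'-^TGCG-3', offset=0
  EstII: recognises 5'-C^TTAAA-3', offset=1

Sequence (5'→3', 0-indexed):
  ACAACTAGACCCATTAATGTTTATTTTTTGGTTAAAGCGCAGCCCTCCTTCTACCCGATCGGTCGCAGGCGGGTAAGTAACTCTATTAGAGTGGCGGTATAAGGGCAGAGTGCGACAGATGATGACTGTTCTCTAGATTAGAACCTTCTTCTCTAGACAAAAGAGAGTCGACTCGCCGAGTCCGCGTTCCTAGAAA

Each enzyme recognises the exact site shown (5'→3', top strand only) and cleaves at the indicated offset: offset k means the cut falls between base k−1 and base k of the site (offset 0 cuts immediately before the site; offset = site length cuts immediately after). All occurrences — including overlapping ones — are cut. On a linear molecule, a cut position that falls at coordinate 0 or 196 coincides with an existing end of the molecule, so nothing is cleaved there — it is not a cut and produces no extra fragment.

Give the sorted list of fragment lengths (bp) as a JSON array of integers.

[86,110]

Scan for sites:
  CdoII (GTCCACC, off=7): no sites
  XjeIII TGCG/0: at [110] ⇒ [110]
  EstII (CTTAAA, off=1): no sites

Pooled cuts: [110]

Fragment lengths:
  [0,110): 110 bp
  [110,196): 86 bp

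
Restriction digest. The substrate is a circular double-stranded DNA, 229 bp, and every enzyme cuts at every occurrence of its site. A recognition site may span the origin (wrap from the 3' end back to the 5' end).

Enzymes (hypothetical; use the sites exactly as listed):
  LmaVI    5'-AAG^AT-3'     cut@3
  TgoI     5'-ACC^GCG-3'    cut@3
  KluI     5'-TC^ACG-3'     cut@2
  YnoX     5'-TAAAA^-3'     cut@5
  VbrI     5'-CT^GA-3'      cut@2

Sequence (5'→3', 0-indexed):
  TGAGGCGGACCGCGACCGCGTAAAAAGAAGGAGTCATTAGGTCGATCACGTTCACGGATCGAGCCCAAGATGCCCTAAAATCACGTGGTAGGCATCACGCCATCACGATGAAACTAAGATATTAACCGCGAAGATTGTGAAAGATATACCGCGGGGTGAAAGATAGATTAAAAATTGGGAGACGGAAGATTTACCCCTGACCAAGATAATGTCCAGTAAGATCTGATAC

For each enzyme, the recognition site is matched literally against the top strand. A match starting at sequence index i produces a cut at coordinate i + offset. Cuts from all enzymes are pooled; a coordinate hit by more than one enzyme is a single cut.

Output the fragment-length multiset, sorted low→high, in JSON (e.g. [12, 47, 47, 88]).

[2,4,6,6,6,6,7,7,8,8,9,10,10,10,11,11,12,14,14,15,15,16,22]

Per-enzyme occurrences:
  LmaVI AAGAT/3: at [66, 115, 130, 140, 159, 185, 202, 217] ⇒ [69, 118, 133, 143, 162, 188, 205, 220]
  TgoI ACCGCG/3: at [8, 14, 124, 147] ⇒ [11, 17, 127, 150]
  KluI TCACG/2: at [45, 51, 80, 94, 102] ⇒ [47, 53, 82, 96, 104]
  YnoX TAAAA/5: at [20, 75, 168] ⇒ [25, 80, 173]
  VbrI CTGA/2: at [196, 222, 228] ⇒ [1, 198, 224]

All cut coordinates (distinct, sorted): [1, 11, 17, 25, 47, 53, 69, 80, 82, 96, 104, 118, 127, 133, 143, 150, 162, 173, 188, 198, 205, 220, 224]

Fragments:
  1→11: 10 bp
  11→17: 6 bp
  17→25: 8 bp
  25→47: 22 bp
  47→53: 6 bp
  53→69: 16 bp
  69→80: 11 bp
  80→82: 2 bp
  82→96: 14 bp
  96→104: 8 bp
  104→118: 14 bp
  118→127: 9 bp
  127→133: 6 bp
  133→143: 10 bp
  143→150: 7 bp
  150→162: 12 bp
  162→173: 11 bp
  173→188: 15 bp
  188→198: 10 bp
  198→205: 7 bp
  205→220: 15 bp
  220→224: 4 bp
  224→1 (wrap): 229-224+1 = 6 bp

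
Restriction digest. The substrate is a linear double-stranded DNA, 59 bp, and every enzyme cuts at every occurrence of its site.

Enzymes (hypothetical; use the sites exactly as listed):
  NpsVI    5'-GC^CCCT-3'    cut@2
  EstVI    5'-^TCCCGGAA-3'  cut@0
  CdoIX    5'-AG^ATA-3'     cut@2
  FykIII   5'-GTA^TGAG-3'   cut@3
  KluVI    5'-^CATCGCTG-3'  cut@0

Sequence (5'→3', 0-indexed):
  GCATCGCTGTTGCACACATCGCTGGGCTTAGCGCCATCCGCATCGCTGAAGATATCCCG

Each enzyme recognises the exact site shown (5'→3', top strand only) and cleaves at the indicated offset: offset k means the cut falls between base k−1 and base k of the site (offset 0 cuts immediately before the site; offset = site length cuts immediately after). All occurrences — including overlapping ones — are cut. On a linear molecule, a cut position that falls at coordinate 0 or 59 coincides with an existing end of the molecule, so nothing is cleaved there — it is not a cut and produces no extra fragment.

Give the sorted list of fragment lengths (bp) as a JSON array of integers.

Scan for sites:
  NpsVI (GCCCCT, off=2): no sites
  EstVI (TCCCGGAA, off=0): no sites
  CdoIX (AGATA, off=2): starts [49] → cuts [51]
  FykIII (GTATGAG, off=3): no sites
  KluVI (CATCGCTG, off=0): starts [1, 16, 40] → cuts [1, 16, 40]

All cut coordinates (distinct, sorted): [1, 16, 40, 51]

Fragments:
  [0,1): 1 bp
  [1,16): 15 bp
  [16,40): 24 bp
  [40,51): 11 bp
  [51,59): 8 bp

[1,8,11,15,24]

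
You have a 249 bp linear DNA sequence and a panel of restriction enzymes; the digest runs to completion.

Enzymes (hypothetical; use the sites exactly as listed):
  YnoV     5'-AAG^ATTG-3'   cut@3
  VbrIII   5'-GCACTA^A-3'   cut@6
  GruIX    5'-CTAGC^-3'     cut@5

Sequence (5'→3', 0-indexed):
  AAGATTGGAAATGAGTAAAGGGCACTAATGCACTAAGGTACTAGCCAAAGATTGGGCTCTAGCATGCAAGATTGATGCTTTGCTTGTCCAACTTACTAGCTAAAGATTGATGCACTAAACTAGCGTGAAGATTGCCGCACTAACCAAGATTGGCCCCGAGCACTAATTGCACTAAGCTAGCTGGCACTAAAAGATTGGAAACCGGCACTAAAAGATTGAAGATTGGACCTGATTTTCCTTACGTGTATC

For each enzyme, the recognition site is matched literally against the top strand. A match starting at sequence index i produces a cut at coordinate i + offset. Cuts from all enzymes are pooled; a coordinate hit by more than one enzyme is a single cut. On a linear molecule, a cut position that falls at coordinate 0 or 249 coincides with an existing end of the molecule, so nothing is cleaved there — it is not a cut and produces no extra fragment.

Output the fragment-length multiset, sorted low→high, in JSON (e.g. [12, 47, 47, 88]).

[3,4,4,5,5,6,6,7,7,7,7,8,8,9,10,12,12,13,17,17,24,28,30]

Site scan:
  YnoV AAGATTG/3: at [0, 47, 67, 102, 127, 145, 190, 211, 218] ⇒ [3, 50, 70, 105, 130, 148, 193, 214, 221]
  VbrIII GCACTAA/6: at [21, 29, 111, 136, 159, 168, 183, 204] ⇒ [27, 35, 117, 142, 165, 174, 189, 210]
  GruIX CTAGC/5: at [40, 58, 95, 119, 176] ⇒ [45, 63, 100, 124, 181]

Pooled cuts: [3, 27, 35, 45, 50, 63, 70, 100, 105, 117, 124, 130, 142, 148, 165, 174, 181, 189, 193, 210, 214, 221]

Fragment lengths:
  [0,3): 3 bp
  [3,27): 24 bp
  [27,35): 8 bp
  [35,45): 10 bp
  [45,50): 5 bp
  [50,63): 13 bp
  [63,70): 7 bp
  [70,100): 30 bp
  [100,105): 5 bp
  [105,117): 12 bp
  [117,124): 7 bp
  [124,130): 6 bp
  [130,142): 12 bp
  [142,148): 6 bp
  [148,165): 17 bp
  [165,174): 9 bp
  [174,181): 7 bp
  [181,189): 8 bp
  [189,193): 4 bp
  [193,210): 17 bp
  [210,214): 4 bp
  [214,221): 7 bp
  [221,249): 28 bp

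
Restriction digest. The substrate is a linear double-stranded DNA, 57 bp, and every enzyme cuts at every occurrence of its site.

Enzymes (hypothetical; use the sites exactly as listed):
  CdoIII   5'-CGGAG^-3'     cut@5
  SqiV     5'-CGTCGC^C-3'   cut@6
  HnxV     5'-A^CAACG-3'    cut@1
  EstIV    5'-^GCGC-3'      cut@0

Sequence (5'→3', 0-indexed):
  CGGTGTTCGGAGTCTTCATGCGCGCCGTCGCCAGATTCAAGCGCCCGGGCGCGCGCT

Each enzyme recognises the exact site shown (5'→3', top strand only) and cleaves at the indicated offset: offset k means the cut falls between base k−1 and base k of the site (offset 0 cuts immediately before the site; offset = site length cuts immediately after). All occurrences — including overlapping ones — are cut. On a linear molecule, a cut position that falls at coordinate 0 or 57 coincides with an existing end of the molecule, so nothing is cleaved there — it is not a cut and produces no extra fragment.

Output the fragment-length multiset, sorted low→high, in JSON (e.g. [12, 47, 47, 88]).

[2,2,2,5,7,8,9,10,12]

Site scan:
  CdoIII CGGAG/5: at [7] ⇒ [12]
  SqiV CGTCGCC/6: at [25] ⇒ [31]
  HnxV (ACAACG, off=1): no sites
  EstIV GCGC/0: at [19, 21, 40, 48, 50, 52] ⇒ [19, 21, 40, 48, 50, 52]

Pooled cuts: [12, 19, 21, 31, 40, 48, 50, 52]

Fragments:
  [0,12): 12 bp
  [12,19): 7 bp
  [19,21): 2 bp
  [21,31): 10 bp
  [31,40): 9 bp
  [40,48): 8 bp
  [48,50): 2 bp
  [50,52): 2 bp
  [52,57): 5 bp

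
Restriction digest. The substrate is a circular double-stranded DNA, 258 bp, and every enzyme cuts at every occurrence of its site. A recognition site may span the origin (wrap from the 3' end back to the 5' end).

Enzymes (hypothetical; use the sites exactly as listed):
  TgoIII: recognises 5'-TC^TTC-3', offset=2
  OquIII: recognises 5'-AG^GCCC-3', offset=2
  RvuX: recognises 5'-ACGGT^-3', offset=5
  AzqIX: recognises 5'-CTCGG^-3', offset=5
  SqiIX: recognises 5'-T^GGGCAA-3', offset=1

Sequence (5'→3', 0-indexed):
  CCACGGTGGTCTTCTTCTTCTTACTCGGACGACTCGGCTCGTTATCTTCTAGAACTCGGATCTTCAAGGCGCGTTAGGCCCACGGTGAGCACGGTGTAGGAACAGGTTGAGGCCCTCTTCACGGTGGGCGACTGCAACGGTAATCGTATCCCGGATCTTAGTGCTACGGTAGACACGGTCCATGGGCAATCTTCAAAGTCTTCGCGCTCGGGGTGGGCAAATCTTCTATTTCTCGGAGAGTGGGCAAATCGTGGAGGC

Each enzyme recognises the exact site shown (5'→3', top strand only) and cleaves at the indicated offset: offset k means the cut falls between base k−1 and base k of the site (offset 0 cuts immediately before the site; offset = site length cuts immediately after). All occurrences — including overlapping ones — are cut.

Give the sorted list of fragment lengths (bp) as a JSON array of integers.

Site scan:
  TgoIII (TCTTC, off=2): starts [9, 12, 15, 44, 60, 115, 189, 198, 221] → cuts [11, 14, 17, 46, 62, 117, 191, 200, 223]
  OquIII (AGGCCC, off=2): starts [75, 109, 254] → cuts [77, 111, 256]
  RvuX (ACGGT, off=5): starts [2, 81, 90, 120, 136, 165, 174] → cuts [7, 86, 95, 125, 141, 170, 179]
  AzqIX (CTCGG, off=5): starts [23, 32, 54, 206, 231] → cuts [28, 37, 59, 211, 236]
  SqiIX (TGGGCAA, off=1): starts [182, 213, 240] → cuts [183, 214, 241]

Pooled cuts: [7, 11, 14, 17, 28, 37, 46, 59, 62, 77, 86, 95, 111, 117, 125, 141, 170, 179, 183, 191, 200, 211, 214, 223, 236, 241, 256]

Fragment lengths:
  7→11: 4 bp
  11→14: 3 bp
  14→17: 3 bp
  17→28: 11 bp
  28→37: 9 bp
  37→46: 9 bp
  46→59: 13 bp
  59→62: 3 bp
  62→77: 15 bp
  77→86: 9 bp
  86→95: 9 bp
  95→111: 16 bp
  111→117: 6 bp
  117→125: 8 bp
  125→141: 16 bp
  141→170: 29 bp
  170→179: 9 bp
  179→183: 4 bp
  183→191: 8 bp
  191→200: 9 bp
  200→211: 11 bp
  211→214: 3 bp
  214→223: 9 bp
  223→236: 13 bp
  236→241: 5 bp
  241→256: 15 bp
  256→7 (wrap): 258-256+7 = 9 bp

[3,3,3,3,4,4,5,6,8,8,9,9,9,9,9,9,9,9,11,11,13,13,15,15,16,16,29]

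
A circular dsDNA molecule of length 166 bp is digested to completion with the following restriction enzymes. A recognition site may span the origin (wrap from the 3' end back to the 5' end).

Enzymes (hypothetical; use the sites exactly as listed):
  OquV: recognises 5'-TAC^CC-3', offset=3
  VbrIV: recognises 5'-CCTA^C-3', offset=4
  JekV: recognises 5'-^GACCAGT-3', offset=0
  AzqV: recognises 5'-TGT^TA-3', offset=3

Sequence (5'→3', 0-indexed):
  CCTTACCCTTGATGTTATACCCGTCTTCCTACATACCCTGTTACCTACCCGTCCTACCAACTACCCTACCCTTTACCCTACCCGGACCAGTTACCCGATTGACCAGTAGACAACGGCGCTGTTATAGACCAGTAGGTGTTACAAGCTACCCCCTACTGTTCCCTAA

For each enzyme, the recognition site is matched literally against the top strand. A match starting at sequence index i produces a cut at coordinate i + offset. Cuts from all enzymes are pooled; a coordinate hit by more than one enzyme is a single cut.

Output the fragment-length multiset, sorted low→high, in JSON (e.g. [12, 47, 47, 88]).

Scan for sites:
  OquV (TACCC, off=3): starts [3, 17, 33, 45, 61, 66, 73, 78, 91, 146] → cuts [6, 20, 36, 48, 64, 69, 76, 81, 94, 149]
  VbrIV (CCTAC, off=4): starts [27, 43, 52, 64, 76, 151] → cuts [31, 47, 56, 68, 80, 155]
  JekV (GACCAGT, off=0): starts [84, 100, 126] → cuts [84, 100, 126]
  AzqV (TGTTA, off=3): starts [12, 38, 119, 136] → cuts [15, 41, 122, 139]

All cut coordinates (distinct, sorted): [6, 15, 20, 31, 36, 41, 47, 48, 56, 64, 68, 69, 76, 80, 81, 84, 94, 100, 122, 126, 139, 149, 155]

Fragment lengths:
  6→15: 9 bp
  15→20: 5 bp
  20→31: 11 bp
  31→36: 5 bp
  36→41: 5 bp
  41→47: 6 bp
  47→48: 1 bp
  48→56: 8 bp
  56→64: 8 bp
  64→68: 4 bp
  68→69: 1 bp
  69→76: 7 bp
  76→80: 4 bp
  80→81: 1 bp
  81→84: 3 bp
  84→94: 10 bp
  94→100: 6 bp
  100→122: 22 bp
  122→126: 4 bp
  126→139: 13 bp
  139→149: 10 bp
  149→155: 6 bp
  155→6 (wrap): 166-155+6 = 17 bp

[1,1,1,3,4,4,4,5,5,5,6,6,6,7,8,8,9,10,10,11,13,17,22]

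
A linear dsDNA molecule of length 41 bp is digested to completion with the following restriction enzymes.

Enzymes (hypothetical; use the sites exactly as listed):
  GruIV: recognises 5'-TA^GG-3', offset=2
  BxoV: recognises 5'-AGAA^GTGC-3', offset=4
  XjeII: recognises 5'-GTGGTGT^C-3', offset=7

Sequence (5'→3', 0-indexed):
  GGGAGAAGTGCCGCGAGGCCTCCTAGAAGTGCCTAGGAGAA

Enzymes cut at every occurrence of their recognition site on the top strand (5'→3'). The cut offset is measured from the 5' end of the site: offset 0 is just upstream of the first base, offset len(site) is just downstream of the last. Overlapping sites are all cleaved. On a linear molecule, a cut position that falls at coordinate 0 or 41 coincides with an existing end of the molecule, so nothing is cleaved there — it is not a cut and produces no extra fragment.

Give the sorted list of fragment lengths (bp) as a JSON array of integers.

[6,7,7,21]

Site scan:
  GruIV (TAGG, off=2): starts [33] → cuts [35]
  BxoV (AGAAGTGC, off=4): starts [3, 24] → cuts [7, 28]
  XjeII (GTGGTGTC, off=7): no sites

All cut coordinates (distinct, sorted): [7, 28, 35]

Fragments:
  [0,7): 7 bp
  [7,28): 21 bp
  [28,35): 7 bp
  [35,41): 6 bp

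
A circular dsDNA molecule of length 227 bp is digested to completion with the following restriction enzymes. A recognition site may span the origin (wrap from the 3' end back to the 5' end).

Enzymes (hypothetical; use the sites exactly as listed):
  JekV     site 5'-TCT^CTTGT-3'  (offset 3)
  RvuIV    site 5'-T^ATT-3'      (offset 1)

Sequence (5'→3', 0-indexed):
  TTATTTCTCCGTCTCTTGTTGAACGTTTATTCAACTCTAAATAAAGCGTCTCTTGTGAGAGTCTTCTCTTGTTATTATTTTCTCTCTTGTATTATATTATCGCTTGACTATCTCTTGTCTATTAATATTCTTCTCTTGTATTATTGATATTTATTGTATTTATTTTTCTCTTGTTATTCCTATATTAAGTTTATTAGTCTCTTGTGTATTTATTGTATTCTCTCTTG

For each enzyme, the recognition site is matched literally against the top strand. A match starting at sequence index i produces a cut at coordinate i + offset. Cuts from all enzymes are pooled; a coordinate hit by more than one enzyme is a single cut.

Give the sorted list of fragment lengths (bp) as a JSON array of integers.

[3,3,4,4,4,5,5,5,5,5,6,6,6,6,6,7,7,7,8,8,8,8,9,9,12,14,16,18,23]

Site scan:
  JekV TCTCTTGT/3: at [11, 48, 64, 82, 110, 131, 166, 197, 220] ⇒ [14, 51, 67, 85, 113, 134, 169, 200, 223]
  RvuIV TATT/1: at [1, 27, 72, 75, 89, 94, 119, 125, 138, 141, 147, 151, 156, 160, 174, 182, 191, 206, 210, 215] ⇒ [2, 28, 73, 76, 90, 95, 120, 126, 139, 142, 148, 152, 157, 161, 175, 183, 192, 207, 211, 216]

All cut coordinates (distinct, sorted): [2, 14, 28, 51, 67, 73, 76, 85, 90, 95, 113, 120, 126, 134, 139, 142, 148, 152, 157, 161, 169, 175, 183, 192, 200, 207, 211, 216, 223]

Fragments:
  2→14: 12 bp
  14→28: 14 bp
  28→51: 23 bp
  51→67: 16 bp
  67→73: 6 bp
  73→76: 3 bp
  76→85: 9 bp
  85→90: 5 bp
  90→95: 5 bp
  95→113: 18 bp
  113→120: 7 bp
  120→126: 6 bp
  126→134: 8 bp
  134→139: 5 bp
  139→142: 3 bp
  142→148: 6 bp
  148→152: 4 bp
  152→157: 5 bp
  157→161: 4 bp
  161→169: 8 bp
  169→175: 6 bp
  175→183: 8 bp
  183→192: 9 bp
  192→200: 8 bp
  200→207: 7 bp
  207→211: 4 bp
  211→216: 5 bp
  216→223: 7 bp
  223→2 (wrap): 227-223+2 = 6 bp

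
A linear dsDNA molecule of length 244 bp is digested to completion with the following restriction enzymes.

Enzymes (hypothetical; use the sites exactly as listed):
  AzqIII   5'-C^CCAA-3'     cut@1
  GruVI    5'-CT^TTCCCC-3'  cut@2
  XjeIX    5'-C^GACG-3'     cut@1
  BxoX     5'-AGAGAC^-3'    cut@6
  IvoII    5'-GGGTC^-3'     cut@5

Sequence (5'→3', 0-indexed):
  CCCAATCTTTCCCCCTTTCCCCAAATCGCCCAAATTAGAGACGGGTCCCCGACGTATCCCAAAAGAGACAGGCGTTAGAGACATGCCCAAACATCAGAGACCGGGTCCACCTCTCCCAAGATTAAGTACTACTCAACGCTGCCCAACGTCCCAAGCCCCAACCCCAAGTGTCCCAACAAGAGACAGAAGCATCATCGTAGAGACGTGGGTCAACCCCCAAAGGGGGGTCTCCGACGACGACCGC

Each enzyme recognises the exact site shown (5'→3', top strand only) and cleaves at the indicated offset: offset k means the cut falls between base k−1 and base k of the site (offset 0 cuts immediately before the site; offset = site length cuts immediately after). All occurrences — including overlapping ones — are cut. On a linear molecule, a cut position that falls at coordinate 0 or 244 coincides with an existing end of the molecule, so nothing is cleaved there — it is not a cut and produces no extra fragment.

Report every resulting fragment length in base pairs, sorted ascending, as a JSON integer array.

[1,3,3,3,4,4,5,5,6,6,7,7,7,8,8,8,8,9,9,9,11,12,13,13,13,15,20,27]

Site scan:
  AzqIII CCCAA/1: at [0, 19, 28, 57, 85, 114, 141, 149, 156, 162, 171, 215] ⇒ [1, 20, 29, 58, 86, 115, 142, 150, 157, 163, 172, 216]
  GruVI CTTTCCCC/2: at [6, 14] ⇒ [8, 16]
  XjeIX CGACG/1: at [49, 231, 234] ⇒ [50, 232, 235]
  BxoX AGAGAC/6: at [36, 63, 76, 95, 178, 198] ⇒ [42, 69, 82, 101, 184, 204]
  IvoII GGGTC/5: at [42, 102, 206, 224] ⇒ [47, 107, 211, 229]

Pooled cuts: [1, 8, 16, 20, 29, 42, 47, 50, 58, 69, 82, 86, 101, 107, 115, 142, 150, 157, 163, 172, 184, 204, 211, 216, 229, 232, 235]

Fragments:
  [0,1): 1 bp
  [1,8): 7 bp
  [8,16): 8 bp
  [16,20): 4 bp
  [20,29): 9 bp
  [29,42): 13 bp
  [42,47): 5 bp
  [47,50): 3 bp
  [50,58): 8 bp
  [58,69): 11 bp
  [69,82): 13 bp
  [82,86): 4 bp
  [86,101): 15 bp
  [101,107): 6 bp
  [107,115): 8 bp
  [115,142): 27 bp
  [142,150): 8 bp
  [150,157): 7 bp
  [157,163): 6 bp
  [163,172): 9 bp
  [172,184): 12 bp
  [184,204): 20 bp
  [204,211): 7 bp
  [211,216): 5 bp
  [216,229): 13 bp
  [229,232): 3 bp
  [232,235): 3 bp
  [235,244): 9 bp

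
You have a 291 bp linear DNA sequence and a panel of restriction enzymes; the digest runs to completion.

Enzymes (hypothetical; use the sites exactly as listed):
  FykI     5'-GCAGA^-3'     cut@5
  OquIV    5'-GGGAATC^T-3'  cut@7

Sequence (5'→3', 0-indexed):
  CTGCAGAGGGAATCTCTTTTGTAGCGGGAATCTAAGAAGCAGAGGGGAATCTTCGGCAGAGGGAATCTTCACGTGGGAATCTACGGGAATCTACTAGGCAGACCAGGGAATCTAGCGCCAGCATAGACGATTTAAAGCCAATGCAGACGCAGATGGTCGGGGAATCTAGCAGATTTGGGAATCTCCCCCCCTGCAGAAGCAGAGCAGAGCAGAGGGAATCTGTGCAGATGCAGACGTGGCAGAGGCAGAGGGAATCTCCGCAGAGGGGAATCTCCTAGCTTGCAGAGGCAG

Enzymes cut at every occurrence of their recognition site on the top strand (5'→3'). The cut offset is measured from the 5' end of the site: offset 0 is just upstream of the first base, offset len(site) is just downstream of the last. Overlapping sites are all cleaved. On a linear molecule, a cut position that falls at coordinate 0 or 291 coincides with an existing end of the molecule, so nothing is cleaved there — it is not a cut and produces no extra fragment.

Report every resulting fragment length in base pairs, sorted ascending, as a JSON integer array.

[5,5,5,6,6,6,6,7,7,7,7,7,7,8,8,8,8,9,9,10,10,10,11,11,13,14,14,14,18,35]

Site scan:
  FykI GCAGA/5: at [2, 38, 55, 97, 142, 148, 168, 192, 198, 203, 208, 223, 229, 238, 244, 259, 281] ⇒ [7, 43, 60, 102, 147, 153, 173, 197, 203, 208, 213, 228, 234, 243, 249, 264, 286]
  OquIV GGGAATCT/7: at [7, 25, 44, 60, 74, 84, 105, 159, 176, 213, 249, 265] ⇒ [14, 32, 51, 67, 81, 91, 112, 166, 183, 220, 256, 272]

Pooled cuts: [7, 14, 32, 43, 51, 60, 67, 81, 91, 102, 112, 147, 153, 166, 173, 183, 197, 203, 208, 213, 220, 228, 234, 243, 249, 256, 264, 272, 286]

Fragment lengths:
  [0,7): 7 bp
  [7,14): 7 bp
  [14,32): 18 bp
  [32,43): 11 bp
  [43,51): 8 bp
  [51,60): 9 bp
  [60,67): 7 bp
  [67,81): 14 bp
  [81,91): 10 bp
  [91,102): 11 bp
  [102,112): 10 bp
  [112,147): 35 bp
  [147,153): 6 bp
  [153,166): 13 bp
  [166,173): 7 bp
  [173,183): 10 bp
  [183,197): 14 bp
  [197,203): 6 bp
  [203,208): 5 bp
  [208,213): 5 bp
  [213,220): 7 bp
  [220,228): 8 bp
  [228,234): 6 bp
  [234,243): 9 bp
  [243,249): 6 bp
  [249,256): 7 bp
  [256,264): 8 bp
  [264,272): 8 bp
  [272,286): 14 bp
  [286,291): 5 bp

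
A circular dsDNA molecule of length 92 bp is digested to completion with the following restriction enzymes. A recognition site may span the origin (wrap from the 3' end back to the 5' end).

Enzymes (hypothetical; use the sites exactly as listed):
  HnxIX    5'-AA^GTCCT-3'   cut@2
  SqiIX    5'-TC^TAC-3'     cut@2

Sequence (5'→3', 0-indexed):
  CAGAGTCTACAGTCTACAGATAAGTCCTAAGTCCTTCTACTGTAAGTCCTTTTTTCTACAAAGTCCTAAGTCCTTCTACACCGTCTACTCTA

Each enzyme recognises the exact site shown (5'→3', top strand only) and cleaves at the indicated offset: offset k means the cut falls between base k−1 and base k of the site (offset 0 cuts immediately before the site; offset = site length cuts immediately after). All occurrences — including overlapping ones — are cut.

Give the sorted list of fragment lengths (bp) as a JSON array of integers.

[5,6,7,7,7,7,7,8,9,9,9,11]

Site scan:
  HnxIX AAGTCCT/2: at [21, 28, 43, 60, 67] ⇒ [23, 30, 45, 62, 69]
  SqiIX TCTAC/2: at [5, 12, 35, 54, 74, 83, 88] ⇒ [7, 14, 37, 56, 76, 85, 90]

Pooled cuts: [7, 14, 23, 30, 37, 45, 56, 62, 69, 76, 85, 90]

Fragment lengths:
  7→14: 7 bp
  14→23: 9 bp
  23→30: 7 bp
  30→37: 7 bp
  37→45: 8 bp
  45→56: 11 bp
  56→62: 6 bp
  62→69: 7 bp
  69→76: 7 bp
  76→85: 9 bp
  85→90: 5 bp
  90→7 (wrap): 92-90+7 = 9 bp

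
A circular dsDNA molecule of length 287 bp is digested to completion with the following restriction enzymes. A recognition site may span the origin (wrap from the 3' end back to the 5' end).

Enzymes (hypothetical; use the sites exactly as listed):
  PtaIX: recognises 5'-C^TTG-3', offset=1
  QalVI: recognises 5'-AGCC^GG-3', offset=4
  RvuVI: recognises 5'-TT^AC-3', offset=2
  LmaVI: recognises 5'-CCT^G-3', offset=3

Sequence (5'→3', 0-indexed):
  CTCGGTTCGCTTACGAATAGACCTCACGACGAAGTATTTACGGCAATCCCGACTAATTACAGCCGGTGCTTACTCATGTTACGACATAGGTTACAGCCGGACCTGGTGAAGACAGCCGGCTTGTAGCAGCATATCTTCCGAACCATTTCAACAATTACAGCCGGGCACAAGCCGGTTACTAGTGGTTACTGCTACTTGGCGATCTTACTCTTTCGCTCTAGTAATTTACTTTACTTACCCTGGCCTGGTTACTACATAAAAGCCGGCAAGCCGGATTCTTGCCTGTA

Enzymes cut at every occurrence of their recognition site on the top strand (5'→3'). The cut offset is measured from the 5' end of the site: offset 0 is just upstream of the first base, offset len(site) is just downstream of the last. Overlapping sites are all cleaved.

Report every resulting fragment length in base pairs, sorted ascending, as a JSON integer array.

[3,4,4,4,5,5,5,6,6,6,6,6,6,7,8,8,9,10,11,11,12,13,14,15,19,21,27,36]

Site scan:
  PtaIX CTTG/1: at [119, 194, 277] ⇒ [120, 195, 278]
  QalVI AGCCGG/4: at [60, 94, 113, 158, 169, 260, 268] ⇒ [64, 98, 117, 162, 173, 264, 272]
  RvuVI TTAC/2: at [10, 37, 56, 69, 78, 90, 154, 175, 185, 204, 225, 230, 234, 248] ⇒ [12, 39, 58, 71, 80, 92, 156, 177, 187, 206, 227, 232, 236, 250]
  LmaVI CCTG/3: at [101, 238, 243, 281] ⇒ [104, 241, 246, 284]

All cut coordinates (distinct, sorted): [12, 39, 58, 64, 71, 80, 92, 98, 104, 117, 120, 156, 162, 173, 177, 187, 195, 206, 227, 232, 236, 241, 246, 250, 264, 272, 278, 284]

Fragment lengths:
  12→39: 27 bp
  39→58: 19 bp
  58→64: 6 bp
  64→71: 7 bp
  71→80: 9 bp
  80→92: 12 bp
  92→98: 6 bp
  98→104: 6 bp
  104→117: 13 bp
  117→120: 3 bp
  120→156: 36 bp
  156→162: 6 bp
  162→173: 11 bp
  173→177: 4 bp
  177→187: 10 bp
  187→195: 8 bp
  195→206: 11 bp
  206→227: 21 bp
  227→232: 5 bp
  232→236: 4 bp
  236→241: 5 bp
  241→246: 5 bp
  246→250: 4 bp
  250→264: 14 bp
  264→272: 8 bp
  272→278: 6 bp
  278→284: 6 bp
  284→12 (wrap): 287-284+12 = 15 bp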